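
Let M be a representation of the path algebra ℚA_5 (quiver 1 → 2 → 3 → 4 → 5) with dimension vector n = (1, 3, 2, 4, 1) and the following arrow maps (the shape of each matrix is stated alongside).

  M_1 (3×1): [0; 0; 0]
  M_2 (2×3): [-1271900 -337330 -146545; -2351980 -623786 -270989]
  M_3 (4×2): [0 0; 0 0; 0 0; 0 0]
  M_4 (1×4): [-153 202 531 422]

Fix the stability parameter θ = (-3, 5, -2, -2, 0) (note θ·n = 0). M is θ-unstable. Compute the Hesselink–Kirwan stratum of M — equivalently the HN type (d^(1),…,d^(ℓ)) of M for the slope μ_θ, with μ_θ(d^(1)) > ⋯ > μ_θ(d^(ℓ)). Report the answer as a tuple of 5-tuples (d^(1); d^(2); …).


Via rank(M_{q-1}∘⋯∘M_p): M ≅ I[1,1], I[2,2]^2, I[2,3], I[3,3], I[4,4]^3, I[4,5].
μ_θ-semistable layers: μ^(1)=5; μ^(2)=3/2; μ^(3)=0; μ^(4)=-2; μ^(5)=-3

((0, 2, 0, 0, 0); (0, 1, 1, 0, 0); (0, 0, 0, 0, 1); (0, 0, 1, 4, 0); (1, 0, 0, 0, 0))


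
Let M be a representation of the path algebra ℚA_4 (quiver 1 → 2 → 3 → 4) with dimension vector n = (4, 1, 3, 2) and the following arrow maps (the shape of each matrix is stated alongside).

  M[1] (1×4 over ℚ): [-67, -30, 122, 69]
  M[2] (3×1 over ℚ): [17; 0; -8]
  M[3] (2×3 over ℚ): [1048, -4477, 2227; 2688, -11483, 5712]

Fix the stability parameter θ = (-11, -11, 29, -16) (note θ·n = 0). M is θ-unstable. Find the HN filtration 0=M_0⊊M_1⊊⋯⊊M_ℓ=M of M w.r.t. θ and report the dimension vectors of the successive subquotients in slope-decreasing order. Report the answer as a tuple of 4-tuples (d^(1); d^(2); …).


Via rank(M_{q-1}∘⋯∘M_p): M ≅ I[1,1]^3, I[1,3], I[3,4]^2.
μ_θ-semistable layers: μ^(1)=29; μ^(2)=13/2; μ^(3)=-11

((0, 0, 1, 0); (0, 0, 2, 2); (4, 1, 0, 0))


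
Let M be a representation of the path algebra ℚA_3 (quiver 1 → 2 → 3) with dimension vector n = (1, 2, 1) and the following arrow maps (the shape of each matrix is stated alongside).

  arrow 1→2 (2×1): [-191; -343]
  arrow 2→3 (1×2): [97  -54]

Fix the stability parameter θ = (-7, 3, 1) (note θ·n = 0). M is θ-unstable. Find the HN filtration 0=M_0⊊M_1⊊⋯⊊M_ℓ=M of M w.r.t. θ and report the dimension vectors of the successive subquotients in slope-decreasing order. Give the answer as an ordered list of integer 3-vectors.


Via rank(M_{q-1}∘⋯∘M_p): M ≅ I[1,3], I[2,2].
μ_θ-semistable layers: μ^(1)=3; μ^(2)=2; μ^(3)=-7

((0, 1, 0); (0, 1, 1); (1, 0, 0))


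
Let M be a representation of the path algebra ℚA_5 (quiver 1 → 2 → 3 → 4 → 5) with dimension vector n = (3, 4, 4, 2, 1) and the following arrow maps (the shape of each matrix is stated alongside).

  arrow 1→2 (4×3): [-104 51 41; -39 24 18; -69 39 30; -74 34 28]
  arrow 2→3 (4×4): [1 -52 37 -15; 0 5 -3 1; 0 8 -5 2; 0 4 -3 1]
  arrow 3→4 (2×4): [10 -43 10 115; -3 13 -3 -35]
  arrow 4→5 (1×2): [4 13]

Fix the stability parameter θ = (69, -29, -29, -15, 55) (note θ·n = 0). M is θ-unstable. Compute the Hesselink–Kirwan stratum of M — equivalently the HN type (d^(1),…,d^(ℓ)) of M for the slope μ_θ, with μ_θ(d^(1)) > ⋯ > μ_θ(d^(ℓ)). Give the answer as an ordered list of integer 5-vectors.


Barcode: M ≅ I[1,3], I[1,4], I[1,5], I[2,3]. HN layers by μ_θ (4 steps, strictly decreasing):
  μ^(1)=55; μ^(2)=11/3; μ^(3)=-1; μ^(4)=-29

((0, 0, 0, 0, 1); (1, 1, 1, 0, 0); (2, 2, 2, 2, 0); (0, 1, 1, 0, 0))


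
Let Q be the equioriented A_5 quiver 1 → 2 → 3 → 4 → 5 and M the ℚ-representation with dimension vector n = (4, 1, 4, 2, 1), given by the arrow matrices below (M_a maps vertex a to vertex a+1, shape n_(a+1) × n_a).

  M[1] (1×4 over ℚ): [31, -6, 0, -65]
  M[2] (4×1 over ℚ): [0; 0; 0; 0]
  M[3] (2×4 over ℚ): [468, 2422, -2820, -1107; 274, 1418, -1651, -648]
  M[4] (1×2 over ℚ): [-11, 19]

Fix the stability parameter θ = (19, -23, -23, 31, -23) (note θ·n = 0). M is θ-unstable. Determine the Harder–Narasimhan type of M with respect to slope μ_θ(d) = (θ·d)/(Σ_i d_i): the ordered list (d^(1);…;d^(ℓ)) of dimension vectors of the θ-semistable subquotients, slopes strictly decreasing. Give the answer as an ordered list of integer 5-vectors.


Via rank(M_{q-1}∘⋯∘M_p): M ≅ I[1,1]^3, I[1,2], I[3,3]^2, I[3,4], I[3,5].
μ_θ-semistable layers: μ^(1)=31; μ^(2)=19; μ^(3)=4; μ^(4)=-2; μ^(5)=-23

((0, 0, 0, 1, 0); (3, 0, 0, 0, 0); (0, 0, 0, 1, 1); (1, 1, 0, 0, 0); (0, 0, 4, 0, 0))


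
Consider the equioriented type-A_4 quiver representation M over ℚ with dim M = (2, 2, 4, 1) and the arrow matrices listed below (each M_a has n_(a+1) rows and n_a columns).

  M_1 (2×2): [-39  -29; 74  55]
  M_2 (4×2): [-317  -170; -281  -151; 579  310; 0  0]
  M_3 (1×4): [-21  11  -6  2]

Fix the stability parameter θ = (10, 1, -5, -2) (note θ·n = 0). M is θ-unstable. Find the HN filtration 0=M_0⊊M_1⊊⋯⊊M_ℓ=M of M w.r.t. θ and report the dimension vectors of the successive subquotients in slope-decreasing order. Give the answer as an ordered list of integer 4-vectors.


Barcode: M ≅ I[1,3], I[1,4], I[3,3]^2. HN layers by μ_θ (3 steps, strictly decreasing):
  μ^(1)=2; μ^(2)=1; μ^(3)=-5

((1, 1, 1, 0); (1, 1, 1, 1); (0, 0, 2, 0))


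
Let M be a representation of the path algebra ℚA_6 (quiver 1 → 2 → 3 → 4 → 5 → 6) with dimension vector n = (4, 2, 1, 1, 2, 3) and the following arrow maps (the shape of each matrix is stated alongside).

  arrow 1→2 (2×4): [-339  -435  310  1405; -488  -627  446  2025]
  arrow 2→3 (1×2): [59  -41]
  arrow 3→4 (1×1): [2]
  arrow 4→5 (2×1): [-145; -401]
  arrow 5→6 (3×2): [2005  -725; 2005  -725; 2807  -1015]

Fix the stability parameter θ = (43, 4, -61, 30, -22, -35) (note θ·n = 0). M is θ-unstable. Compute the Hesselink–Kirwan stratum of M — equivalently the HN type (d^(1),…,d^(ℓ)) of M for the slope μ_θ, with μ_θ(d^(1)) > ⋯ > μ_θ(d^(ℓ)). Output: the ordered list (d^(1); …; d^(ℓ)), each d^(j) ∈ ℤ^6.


Via rank(M_{q-1}∘⋯∘M_p): M ≅ I[1,1]^2, I[1,2], I[1,5], I[5,6], I[6,6]^2.
μ_θ-semistable layers: μ^(1)=43; μ^(2)=47/2; μ^(3)=4; μ^(4)=-14/3; μ^(5)=-57/2; μ^(6)=-35

((2, 0, 0, 0, 0, 0); (1, 1, 0, 0, 0, 0); (0, 0, 0, 1, 1, 0); (1, 1, 1, 0, 0, 0); (0, 0, 0, 0, 1, 1); (0, 0, 0, 0, 0, 2))


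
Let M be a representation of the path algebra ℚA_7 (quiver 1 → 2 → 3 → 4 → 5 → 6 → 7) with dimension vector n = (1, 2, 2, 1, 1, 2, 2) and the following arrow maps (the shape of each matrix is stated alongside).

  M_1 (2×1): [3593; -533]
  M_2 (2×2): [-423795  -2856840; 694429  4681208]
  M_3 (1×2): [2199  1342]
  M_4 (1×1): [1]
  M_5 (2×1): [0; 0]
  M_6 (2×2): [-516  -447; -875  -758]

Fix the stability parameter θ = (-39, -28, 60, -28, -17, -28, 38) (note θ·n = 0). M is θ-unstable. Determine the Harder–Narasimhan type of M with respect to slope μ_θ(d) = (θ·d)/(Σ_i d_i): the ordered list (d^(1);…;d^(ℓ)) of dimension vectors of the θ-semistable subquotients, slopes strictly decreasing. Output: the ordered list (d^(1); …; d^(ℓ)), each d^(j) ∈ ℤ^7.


Via rank(M_{q-1}∘⋯∘M_p): M ≅ I[1,5], I[2,2], I[3,3], I[6,7]^2.
μ_θ-semistable layers: μ^(1)=60; μ^(2)=38; μ^(3)=5; μ^(4)=-28; μ^(5)=-39

((0, 0, 1, 0, 0, 0, 0); (0, 0, 0, 0, 0, 0, 2); (0, 0, 1, 1, 1, 0, 0); (0, 2, 0, 0, 0, 2, 0); (1, 0, 0, 0, 0, 0, 0))


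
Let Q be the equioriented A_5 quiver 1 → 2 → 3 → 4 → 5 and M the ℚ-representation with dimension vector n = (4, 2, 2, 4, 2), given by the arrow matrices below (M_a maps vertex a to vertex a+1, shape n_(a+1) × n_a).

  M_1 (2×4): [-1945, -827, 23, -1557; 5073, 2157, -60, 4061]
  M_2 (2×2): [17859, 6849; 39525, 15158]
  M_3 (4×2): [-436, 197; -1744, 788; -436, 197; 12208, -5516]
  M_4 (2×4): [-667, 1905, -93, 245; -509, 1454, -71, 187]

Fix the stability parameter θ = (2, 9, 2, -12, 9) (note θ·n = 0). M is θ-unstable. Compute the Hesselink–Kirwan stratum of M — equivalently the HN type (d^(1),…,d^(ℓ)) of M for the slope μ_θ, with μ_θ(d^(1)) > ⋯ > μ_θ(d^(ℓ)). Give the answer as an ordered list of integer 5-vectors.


Barcode: M ≅ I[1,1]^2, I[1,3], I[1,4], I[4,4], I[4,5]^2. HN layers by μ_θ (5 steps, strictly decreasing):
  μ^(1)=9; μ^(2)=11/2; μ^(3)=2; μ^(4)=1/4; μ^(5)=-12

((0, 0, 0, 0, 2); (0, 1, 1, 0, 0); (3, 0, 0, 0, 0); (1, 1, 1, 1, 0); (0, 0, 0, 3, 0))


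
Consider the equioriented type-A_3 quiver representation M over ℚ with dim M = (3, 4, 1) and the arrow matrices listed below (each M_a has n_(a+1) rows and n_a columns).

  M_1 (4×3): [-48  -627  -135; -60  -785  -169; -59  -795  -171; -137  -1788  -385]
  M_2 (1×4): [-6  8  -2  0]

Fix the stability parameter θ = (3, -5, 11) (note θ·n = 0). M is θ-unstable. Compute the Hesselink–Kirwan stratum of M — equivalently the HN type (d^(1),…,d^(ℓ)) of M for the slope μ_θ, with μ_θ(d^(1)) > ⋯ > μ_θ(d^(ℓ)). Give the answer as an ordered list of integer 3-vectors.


Interval decomposition of M: I[1,2]^2, I[1,3], I[2,2].
HN type (ℓ=3): μ^(1)=11; μ^(2)=-1; μ^(3)=-5

((0, 0, 1); (3, 3, 0); (0, 1, 0))


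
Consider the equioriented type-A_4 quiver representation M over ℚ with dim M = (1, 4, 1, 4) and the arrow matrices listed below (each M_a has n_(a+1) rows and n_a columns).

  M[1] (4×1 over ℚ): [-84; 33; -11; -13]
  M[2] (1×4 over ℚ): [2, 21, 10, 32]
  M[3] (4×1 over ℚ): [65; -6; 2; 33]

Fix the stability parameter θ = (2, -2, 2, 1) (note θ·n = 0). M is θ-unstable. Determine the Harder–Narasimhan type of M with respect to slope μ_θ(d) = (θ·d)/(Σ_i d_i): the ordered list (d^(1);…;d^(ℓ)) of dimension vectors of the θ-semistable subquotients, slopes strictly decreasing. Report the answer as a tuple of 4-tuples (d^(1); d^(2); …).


Interval decomposition of M: I[1,4], I[2,2]^3, I[4,4]^3.
HN type (ℓ=4): μ^(1)=3/2; μ^(2)=1; μ^(3)=0; μ^(4)=-2

((0, 0, 1, 1); (0, 0, 0, 3); (1, 1, 0, 0); (0, 3, 0, 0))


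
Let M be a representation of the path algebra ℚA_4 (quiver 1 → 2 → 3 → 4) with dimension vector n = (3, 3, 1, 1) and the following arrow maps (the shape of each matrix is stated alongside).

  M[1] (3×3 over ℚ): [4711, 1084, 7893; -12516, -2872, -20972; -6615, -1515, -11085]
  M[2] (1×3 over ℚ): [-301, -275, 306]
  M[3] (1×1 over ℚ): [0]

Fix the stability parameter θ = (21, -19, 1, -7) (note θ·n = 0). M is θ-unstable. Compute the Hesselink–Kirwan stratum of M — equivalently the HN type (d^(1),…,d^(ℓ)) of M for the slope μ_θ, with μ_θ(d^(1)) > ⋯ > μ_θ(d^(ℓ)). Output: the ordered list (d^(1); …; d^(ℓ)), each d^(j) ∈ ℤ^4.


Interval decomposition of M: I[1,1], I[1,2], I[1,3], I[2,2], I[4,4].
HN type (ℓ=4): μ^(1)=21; μ^(2)=1; μ^(3)=-7; μ^(4)=-19

((1, 0, 0, 0); (2, 2, 1, 0); (0, 0, 0, 1); (0, 1, 0, 0))


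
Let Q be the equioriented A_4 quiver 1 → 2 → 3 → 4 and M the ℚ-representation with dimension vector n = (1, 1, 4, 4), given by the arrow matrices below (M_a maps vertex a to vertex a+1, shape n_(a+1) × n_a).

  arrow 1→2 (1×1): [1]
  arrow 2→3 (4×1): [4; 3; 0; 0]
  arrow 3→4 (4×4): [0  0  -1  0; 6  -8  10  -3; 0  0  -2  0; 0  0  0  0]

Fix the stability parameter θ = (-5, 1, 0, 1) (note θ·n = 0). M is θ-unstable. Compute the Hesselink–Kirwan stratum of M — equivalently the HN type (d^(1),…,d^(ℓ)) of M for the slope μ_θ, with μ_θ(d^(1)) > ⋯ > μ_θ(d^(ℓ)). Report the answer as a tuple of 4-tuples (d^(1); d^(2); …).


Via rank(M_{q-1}∘⋯∘M_p): M ≅ I[1,3], I[3,3], I[3,4]^2, I[4,4]^2.
μ_θ-semistable layers: μ^(1)=1; μ^(2)=1/2; μ^(3)=0; μ^(4)=-5

((0, 0, 0, 4); (0, 1, 1, 0); (0, 0, 3, 0); (1, 0, 0, 0))


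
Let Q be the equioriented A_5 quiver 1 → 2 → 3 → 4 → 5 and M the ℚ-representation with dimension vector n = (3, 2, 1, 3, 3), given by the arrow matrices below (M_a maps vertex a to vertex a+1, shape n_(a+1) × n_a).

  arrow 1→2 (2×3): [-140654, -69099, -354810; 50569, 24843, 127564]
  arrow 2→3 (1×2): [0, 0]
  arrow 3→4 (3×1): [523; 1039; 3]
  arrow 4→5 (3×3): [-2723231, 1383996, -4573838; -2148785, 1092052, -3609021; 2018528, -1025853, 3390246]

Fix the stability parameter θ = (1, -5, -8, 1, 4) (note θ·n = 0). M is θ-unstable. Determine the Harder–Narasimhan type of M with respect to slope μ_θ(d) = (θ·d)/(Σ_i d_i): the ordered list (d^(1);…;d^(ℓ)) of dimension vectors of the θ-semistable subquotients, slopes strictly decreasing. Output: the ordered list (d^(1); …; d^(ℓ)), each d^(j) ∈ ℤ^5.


Via rank(M_{q-1}∘⋯∘M_p): M ≅ I[1,1], I[1,2]^2, I[3,5], I[4,5]^2.
μ_θ-semistable layers: μ^(1)=4; μ^(2)=1; μ^(3)=-2; μ^(4)=-8

((0, 0, 0, 0, 3); (1, 0, 0, 3, 0); (2, 2, 0, 0, 0); (0, 0, 1, 0, 0))


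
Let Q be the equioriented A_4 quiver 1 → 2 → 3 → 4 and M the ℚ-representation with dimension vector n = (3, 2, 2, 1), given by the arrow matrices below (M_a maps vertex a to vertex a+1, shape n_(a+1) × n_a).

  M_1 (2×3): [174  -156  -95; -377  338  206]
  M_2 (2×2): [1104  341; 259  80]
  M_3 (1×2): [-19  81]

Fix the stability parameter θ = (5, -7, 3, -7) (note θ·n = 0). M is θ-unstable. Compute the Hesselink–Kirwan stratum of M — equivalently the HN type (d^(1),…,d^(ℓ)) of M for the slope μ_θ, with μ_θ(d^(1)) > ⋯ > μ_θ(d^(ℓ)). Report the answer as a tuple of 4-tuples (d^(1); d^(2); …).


Interval decomposition of M: I[1,1], I[1,3], I[1,4].
HN type (ℓ=4): μ^(1)=5; μ^(2)=3; μ^(3)=-1; μ^(4)=-3/2

((1, 0, 0, 0); (0, 0, 1, 0); (1, 1, 0, 0); (1, 1, 1, 1))


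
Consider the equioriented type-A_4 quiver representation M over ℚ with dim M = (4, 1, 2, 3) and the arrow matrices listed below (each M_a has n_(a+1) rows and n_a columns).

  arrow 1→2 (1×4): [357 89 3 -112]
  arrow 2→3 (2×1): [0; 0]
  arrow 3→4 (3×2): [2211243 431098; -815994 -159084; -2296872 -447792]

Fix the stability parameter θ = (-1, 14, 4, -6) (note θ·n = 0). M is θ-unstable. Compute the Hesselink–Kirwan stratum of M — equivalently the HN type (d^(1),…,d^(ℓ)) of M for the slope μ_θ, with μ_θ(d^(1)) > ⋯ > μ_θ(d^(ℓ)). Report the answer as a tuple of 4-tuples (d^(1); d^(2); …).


Barcode: M ≅ I[1,1]^3, I[1,2], I[3,3], I[3,4], I[4,4]^2. HN layers by μ_θ (4 steps, strictly decreasing):
  μ^(1)=14; μ^(2)=4; μ^(3)=-1; μ^(4)=-6

((0, 1, 0, 0); (0, 0, 1, 0); (4, 0, 1, 1); (0, 0, 0, 2))


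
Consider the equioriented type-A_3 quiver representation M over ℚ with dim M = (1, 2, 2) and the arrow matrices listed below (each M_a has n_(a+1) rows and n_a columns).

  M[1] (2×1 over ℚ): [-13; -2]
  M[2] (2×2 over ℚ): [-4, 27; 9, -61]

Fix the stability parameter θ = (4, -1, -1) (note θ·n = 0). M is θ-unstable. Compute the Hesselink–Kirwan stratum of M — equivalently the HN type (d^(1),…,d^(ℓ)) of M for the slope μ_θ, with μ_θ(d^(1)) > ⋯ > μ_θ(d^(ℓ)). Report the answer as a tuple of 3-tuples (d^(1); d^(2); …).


Interval decomposition of M: I[1,3], I[2,3].
HN type (ℓ=2): μ^(1)=2/3; μ^(2)=-1

((1, 1, 1); (0, 1, 1))


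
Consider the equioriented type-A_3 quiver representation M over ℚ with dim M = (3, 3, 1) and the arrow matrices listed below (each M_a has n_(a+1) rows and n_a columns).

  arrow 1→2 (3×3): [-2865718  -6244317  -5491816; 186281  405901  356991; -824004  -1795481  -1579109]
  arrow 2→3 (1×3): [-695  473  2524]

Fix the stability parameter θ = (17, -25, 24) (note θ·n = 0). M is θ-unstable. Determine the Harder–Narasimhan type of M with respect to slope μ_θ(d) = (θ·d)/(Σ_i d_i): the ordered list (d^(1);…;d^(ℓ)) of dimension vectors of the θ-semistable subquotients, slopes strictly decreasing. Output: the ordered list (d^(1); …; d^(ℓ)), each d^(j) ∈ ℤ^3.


Via rank(M_{q-1}∘⋯∘M_p): M ≅ I[1,2]^2, I[1,3].
μ_θ-semistable layers: μ^(1)=24; μ^(2)=-4

((0, 0, 1); (3, 3, 0))


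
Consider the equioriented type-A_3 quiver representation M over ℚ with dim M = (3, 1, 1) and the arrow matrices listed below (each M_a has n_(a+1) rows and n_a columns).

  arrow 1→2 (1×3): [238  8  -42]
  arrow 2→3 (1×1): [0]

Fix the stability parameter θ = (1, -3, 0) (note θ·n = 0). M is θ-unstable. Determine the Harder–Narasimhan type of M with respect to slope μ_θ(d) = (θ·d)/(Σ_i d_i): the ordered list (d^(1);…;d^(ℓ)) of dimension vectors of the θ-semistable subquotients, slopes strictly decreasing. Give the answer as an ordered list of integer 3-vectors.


Via rank(M_{q-1}∘⋯∘M_p): M ≅ I[1,1]^2, I[1,2], I[3,3].
μ_θ-semistable layers: μ^(1)=1; μ^(2)=0; μ^(3)=-1

((2, 0, 0); (0, 0, 1); (1, 1, 0))


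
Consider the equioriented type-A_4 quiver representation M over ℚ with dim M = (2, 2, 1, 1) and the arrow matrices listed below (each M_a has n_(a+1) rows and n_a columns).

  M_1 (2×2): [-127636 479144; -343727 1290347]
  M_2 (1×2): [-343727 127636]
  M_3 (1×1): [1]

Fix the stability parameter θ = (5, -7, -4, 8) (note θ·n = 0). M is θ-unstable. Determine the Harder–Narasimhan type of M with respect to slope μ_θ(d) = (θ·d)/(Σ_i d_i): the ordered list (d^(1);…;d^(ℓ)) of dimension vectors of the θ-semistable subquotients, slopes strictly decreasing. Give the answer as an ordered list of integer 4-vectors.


Interval decomposition of M: I[1,2], I[1,4].
HN type (ℓ=3): μ^(1)=8; μ^(2)=-1; μ^(3)=-2

((0, 0, 0, 1); (1, 1, 0, 0); (1, 1, 1, 0))


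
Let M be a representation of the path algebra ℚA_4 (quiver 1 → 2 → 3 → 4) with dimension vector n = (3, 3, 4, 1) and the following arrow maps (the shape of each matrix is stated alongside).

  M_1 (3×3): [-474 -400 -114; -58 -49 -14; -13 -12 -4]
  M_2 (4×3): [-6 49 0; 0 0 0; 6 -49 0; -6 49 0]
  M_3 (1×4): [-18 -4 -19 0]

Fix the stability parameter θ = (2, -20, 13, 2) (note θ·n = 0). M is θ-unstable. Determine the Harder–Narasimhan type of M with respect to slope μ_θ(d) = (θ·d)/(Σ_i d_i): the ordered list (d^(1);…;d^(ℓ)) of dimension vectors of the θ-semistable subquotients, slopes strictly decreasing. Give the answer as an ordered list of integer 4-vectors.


Barcode: M ≅ I[1,2]^2, I[1,4], I[3,3]^3. HN layers by μ_θ (3 steps, strictly decreasing):
  μ^(1)=13; μ^(2)=15/2; μ^(3)=-9

((0, 0, 3, 0); (0, 0, 1, 1); (3, 3, 0, 0))


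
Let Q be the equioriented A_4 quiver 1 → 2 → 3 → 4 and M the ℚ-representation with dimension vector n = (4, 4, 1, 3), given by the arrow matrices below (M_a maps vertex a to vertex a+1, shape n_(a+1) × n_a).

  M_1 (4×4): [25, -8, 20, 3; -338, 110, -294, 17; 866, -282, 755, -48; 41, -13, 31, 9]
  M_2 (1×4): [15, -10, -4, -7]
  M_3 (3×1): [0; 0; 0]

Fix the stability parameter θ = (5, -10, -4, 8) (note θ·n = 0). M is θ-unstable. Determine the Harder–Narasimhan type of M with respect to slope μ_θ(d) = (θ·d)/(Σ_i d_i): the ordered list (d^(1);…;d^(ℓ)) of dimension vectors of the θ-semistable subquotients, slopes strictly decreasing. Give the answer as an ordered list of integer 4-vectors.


Via rank(M_{q-1}∘⋯∘M_p): M ≅ I[1,2]^3, I[1,3], I[4,4]^3.
μ_θ-semistable layers: μ^(1)=8; μ^(2)=-5/2; μ^(3)=-3

((0, 0, 0, 3); (3, 3, 0, 0); (1, 1, 1, 0))


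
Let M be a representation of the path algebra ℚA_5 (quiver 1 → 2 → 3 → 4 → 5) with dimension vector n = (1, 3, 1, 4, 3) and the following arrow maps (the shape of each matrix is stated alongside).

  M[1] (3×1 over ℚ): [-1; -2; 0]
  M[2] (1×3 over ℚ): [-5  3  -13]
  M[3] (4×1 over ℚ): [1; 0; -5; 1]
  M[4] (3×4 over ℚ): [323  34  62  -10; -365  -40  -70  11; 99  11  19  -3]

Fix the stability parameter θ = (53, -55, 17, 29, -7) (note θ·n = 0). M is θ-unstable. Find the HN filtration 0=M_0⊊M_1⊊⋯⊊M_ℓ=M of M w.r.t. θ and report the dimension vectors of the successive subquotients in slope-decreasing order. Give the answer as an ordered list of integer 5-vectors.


Via rank(M_{q-1}∘⋯∘M_p): M ≅ I[1,5], I[2,2]^2, I[4,4], I[4,5]^2.
μ_θ-semistable layers: μ^(1)=29; μ^(2)=13; μ^(3)=11; μ^(4)=-1; μ^(5)=-55

((0, 0, 0, 1, 0); (0, 0, 1, 1, 1); (0, 0, 0, 2, 2); (1, 1, 0, 0, 0); (0, 2, 0, 0, 0))


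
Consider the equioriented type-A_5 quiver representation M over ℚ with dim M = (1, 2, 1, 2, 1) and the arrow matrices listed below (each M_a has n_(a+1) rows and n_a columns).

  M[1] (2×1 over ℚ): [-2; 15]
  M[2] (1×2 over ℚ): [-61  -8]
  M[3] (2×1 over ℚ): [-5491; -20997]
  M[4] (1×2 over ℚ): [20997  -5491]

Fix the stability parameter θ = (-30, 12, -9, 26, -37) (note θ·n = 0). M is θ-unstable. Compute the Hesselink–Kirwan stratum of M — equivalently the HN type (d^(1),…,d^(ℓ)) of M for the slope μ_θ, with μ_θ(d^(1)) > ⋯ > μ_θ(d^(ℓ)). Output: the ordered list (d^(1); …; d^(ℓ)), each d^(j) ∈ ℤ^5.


Barcode: M ≅ I[1,4], I[2,2], I[4,5]. HN layers by μ_θ (5 steps, strictly decreasing):
  μ^(1)=26; μ^(2)=12; μ^(3)=3/2; μ^(4)=-11/2; μ^(5)=-30

((0, 0, 0, 1, 0); (0, 1, 0, 0, 0); (0, 1, 1, 0, 0); (0, 0, 0, 1, 1); (1, 0, 0, 0, 0))


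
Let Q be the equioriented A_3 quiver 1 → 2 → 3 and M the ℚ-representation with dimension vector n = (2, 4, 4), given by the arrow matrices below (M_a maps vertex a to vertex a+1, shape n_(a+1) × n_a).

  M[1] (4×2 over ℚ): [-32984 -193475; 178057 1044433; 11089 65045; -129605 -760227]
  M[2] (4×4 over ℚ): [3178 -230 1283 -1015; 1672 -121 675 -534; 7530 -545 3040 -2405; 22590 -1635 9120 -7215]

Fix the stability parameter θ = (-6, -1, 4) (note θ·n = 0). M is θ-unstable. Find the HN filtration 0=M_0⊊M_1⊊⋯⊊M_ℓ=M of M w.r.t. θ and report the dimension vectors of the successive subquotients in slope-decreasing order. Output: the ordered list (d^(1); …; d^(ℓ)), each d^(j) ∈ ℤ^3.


Via rank(M_{q-1}∘⋯∘M_p): M ≅ I[1,2]^2, I[2,3]^2, I[3,3]^2.
μ_θ-semistable layers: μ^(1)=4; μ^(2)=-1; μ^(3)=-6

((0, 0, 4); (0, 4, 0); (2, 0, 0))


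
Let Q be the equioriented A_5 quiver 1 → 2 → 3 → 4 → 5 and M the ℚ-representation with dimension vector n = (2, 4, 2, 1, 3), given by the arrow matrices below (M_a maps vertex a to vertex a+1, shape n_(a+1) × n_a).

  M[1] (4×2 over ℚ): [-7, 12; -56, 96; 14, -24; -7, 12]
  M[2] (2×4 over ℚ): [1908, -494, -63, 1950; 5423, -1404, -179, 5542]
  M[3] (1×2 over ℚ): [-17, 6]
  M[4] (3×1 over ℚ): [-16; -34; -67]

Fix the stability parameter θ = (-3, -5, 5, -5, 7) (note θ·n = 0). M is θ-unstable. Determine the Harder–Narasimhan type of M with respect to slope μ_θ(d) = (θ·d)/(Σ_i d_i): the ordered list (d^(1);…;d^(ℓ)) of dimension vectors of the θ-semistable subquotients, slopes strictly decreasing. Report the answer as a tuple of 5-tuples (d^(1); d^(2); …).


Interval decomposition of M: I[1,1], I[1,5], I[2,2]^2, I[2,3], I[5,5]^2.
HN type (ℓ=6): μ^(1)=7; μ^(2)=5; μ^(3)=0; μ^(4)=-3; μ^(5)=-4; μ^(6)=-5

((0, 0, 0, 0, 3); (0, 0, 1, 0, 0); (0, 0, 1, 1, 0); (1, 0, 0, 0, 0); (1, 1, 0, 0, 0); (0, 3, 0, 0, 0))


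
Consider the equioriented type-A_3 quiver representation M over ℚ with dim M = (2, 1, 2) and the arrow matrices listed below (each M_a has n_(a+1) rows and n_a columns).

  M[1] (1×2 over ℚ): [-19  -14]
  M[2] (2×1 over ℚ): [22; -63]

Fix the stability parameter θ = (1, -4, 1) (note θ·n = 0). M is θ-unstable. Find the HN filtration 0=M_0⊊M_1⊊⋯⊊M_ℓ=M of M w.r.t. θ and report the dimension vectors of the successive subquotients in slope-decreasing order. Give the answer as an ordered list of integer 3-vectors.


Interval decomposition of M: I[1,1], I[1,3], I[3,3].
HN type (ℓ=2): μ^(1)=1; μ^(2)=-3/2

((1, 0, 2); (1, 1, 0))


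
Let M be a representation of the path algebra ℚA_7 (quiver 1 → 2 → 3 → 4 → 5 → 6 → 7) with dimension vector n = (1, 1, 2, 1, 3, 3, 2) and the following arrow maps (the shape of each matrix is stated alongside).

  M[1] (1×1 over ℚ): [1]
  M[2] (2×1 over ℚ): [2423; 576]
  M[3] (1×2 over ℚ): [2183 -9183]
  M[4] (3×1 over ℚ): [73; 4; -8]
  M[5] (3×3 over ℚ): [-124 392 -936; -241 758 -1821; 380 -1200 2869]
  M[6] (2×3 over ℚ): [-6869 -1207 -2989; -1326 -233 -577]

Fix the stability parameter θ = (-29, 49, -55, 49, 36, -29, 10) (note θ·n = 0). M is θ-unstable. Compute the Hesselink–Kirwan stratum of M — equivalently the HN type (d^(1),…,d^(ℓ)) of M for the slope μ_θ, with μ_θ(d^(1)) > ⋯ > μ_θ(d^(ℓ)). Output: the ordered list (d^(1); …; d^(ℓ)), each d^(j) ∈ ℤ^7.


Via rank(M_{q-1}∘⋯∘M_p): M ≅ I[1,7], I[3,3], I[5,5], I[5,7], I[6,6].
μ_θ-semistable layers: μ^(1)=36; μ^(2)=33/2; μ^(3)=10; μ^(4)=7/2; μ^(5)=-3; μ^(6)=-29; μ^(7)=-55

((0, 0, 0, 0, 1, 0, 0); (0, 0, 0, 1, 1, 1, 1); (0, 0, 0, 0, 0, 0, 1); (0, 0, 0, 0, 1, 1, 0); (0, 1, 1, 0, 0, 0, 0); (1, 0, 0, 0, 0, 1, 0); (0, 0, 1, 0, 0, 0, 0))


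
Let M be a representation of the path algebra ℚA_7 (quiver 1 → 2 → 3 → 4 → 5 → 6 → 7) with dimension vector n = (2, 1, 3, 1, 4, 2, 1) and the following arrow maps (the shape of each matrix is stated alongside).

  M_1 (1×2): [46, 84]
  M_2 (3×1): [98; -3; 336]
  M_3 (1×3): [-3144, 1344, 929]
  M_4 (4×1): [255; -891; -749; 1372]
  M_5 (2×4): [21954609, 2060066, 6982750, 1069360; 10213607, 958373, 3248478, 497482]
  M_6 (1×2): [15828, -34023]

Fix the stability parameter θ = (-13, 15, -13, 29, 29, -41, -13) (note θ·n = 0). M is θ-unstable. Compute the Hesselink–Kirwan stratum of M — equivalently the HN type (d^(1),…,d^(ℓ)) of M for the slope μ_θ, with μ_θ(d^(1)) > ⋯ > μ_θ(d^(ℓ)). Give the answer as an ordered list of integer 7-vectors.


Barcode: M ≅ I[1,1], I[1,3], I[3,3], I[3,6], I[5,5]^2, I[5,7]. HN layers by μ_θ (5 steps, strictly decreasing):
  μ^(1)=29; μ^(2)=17/3; μ^(3)=1; μ^(4)=-25/3; μ^(5)=-13

((0, 0, 0, 0, 2, 0, 0); (0, 0, 0, 1, 1, 1, 0); (0, 1, 1, 0, 0, 0, 0); (0, 0, 0, 0, 1, 1, 1); (2, 0, 2, 0, 0, 0, 0))


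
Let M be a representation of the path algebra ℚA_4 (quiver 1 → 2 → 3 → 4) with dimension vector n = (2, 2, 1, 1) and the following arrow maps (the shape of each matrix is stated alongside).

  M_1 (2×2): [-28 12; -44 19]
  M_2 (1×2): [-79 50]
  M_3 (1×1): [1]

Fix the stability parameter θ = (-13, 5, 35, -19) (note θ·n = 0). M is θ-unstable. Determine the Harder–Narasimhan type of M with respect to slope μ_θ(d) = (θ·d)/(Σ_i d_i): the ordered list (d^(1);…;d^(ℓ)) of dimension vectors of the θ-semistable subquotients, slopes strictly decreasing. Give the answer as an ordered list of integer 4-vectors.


Interval decomposition of M: I[1,2], I[1,4].
HN type (ℓ=3): μ^(1)=8; μ^(2)=5; μ^(3)=-13

((0, 0, 1, 1); (0, 2, 0, 0); (2, 0, 0, 0))


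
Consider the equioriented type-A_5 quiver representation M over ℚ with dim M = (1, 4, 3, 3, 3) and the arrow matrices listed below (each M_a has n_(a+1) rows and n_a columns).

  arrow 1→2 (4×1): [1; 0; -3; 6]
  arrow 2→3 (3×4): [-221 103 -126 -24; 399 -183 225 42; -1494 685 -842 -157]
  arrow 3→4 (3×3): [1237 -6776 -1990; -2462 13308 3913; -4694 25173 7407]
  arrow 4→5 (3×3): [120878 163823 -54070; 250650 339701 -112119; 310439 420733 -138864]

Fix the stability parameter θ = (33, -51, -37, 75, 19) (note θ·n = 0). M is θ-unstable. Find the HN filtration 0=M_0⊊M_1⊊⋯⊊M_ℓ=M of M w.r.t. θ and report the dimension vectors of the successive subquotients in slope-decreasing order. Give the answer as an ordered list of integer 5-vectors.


Via rank(M_{q-1}∘⋯∘M_p): M ≅ I[1,5], I[2,2], I[2,5]^2.
μ_θ-semistable layers: μ^(1)=47; μ^(2)=-55/3; μ^(3)=-37; μ^(4)=-51

((0, 0, 0, 3, 3); (1, 1, 1, 0, 0); (0, 0, 2, 0, 0); (0, 3, 0, 0, 0))


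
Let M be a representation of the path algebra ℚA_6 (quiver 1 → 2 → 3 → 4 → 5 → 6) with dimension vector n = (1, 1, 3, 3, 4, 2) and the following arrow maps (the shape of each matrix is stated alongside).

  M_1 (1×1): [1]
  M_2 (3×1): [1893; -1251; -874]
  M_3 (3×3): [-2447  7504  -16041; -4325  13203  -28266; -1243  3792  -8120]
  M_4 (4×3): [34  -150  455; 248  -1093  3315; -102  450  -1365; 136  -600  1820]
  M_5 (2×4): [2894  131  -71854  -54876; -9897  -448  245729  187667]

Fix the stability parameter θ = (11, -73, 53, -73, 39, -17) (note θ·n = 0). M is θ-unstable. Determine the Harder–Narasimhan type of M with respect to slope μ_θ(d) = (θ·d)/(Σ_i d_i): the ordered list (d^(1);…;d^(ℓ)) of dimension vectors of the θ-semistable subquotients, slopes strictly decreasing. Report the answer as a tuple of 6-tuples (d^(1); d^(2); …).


Barcode: M ≅ I[1,6], I[3,4], I[3,5], I[5,5], I[5,6]. HN layers by μ_θ (4 steps, strictly decreasing):
  μ^(1)=39; μ^(2)=11; μ^(3)=-10; μ^(4)=-31

((0, 0, 0, 0, 2, 0); (0, 0, 0, 0, 2, 2); (0, 0, 3, 3, 0, 0); (1, 1, 0, 0, 0, 0))


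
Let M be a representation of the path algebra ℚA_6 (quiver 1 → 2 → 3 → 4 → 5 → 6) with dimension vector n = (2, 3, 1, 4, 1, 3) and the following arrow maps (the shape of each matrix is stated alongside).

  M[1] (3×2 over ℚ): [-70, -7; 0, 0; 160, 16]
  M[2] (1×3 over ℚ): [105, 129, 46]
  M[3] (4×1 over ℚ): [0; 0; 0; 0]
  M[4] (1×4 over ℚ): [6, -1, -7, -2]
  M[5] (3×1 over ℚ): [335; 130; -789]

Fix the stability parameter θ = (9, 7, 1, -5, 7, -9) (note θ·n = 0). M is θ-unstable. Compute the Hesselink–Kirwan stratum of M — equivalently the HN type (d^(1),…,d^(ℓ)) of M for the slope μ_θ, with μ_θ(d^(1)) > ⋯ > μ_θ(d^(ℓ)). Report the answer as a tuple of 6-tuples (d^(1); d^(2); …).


Barcode: M ≅ I[1,1], I[1,3], I[2,2]^2, I[4,4]^3, I[4,6], I[6,6]^2. HN layers by μ_θ (6 steps, strictly decreasing):
  μ^(1)=9; μ^(2)=7; μ^(3)=17/3; μ^(4)=-1; μ^(5)=-5; μ^(6)=-9

((1, 0, 0, 0, 0, 0); (0, 2, 0, 0, 0, 0); (1, 1, 1, 0, 0, 0); (0, 0, 0, 0, 1, 1); (0, 0, 0, 4, 0, 0); (0, 0, 0, 0, 0, 2))


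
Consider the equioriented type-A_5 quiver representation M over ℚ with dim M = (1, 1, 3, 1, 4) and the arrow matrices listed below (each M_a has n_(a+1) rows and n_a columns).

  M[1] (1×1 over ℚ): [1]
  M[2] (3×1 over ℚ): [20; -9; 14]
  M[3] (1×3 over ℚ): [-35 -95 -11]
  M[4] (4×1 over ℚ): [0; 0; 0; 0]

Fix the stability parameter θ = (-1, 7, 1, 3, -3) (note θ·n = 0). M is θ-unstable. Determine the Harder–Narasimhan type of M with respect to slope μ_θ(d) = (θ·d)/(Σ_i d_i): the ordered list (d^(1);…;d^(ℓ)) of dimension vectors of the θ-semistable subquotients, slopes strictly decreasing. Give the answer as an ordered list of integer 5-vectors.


Barcode: M ≅ I[1,4], I[3,3]^2, I[5,5]^4. HN layers by μ_θ (4 steps, strictly decreasing):
  μ^(1)=11/3; μ^(2)=1; μ^(3)=-1; μ^(4)=-3

((0, 1, 1, 1, 0); (0, 0, 2, 0, 0); (1, 0, 0, 0, 0); (0, 0, 0, 0, 4))


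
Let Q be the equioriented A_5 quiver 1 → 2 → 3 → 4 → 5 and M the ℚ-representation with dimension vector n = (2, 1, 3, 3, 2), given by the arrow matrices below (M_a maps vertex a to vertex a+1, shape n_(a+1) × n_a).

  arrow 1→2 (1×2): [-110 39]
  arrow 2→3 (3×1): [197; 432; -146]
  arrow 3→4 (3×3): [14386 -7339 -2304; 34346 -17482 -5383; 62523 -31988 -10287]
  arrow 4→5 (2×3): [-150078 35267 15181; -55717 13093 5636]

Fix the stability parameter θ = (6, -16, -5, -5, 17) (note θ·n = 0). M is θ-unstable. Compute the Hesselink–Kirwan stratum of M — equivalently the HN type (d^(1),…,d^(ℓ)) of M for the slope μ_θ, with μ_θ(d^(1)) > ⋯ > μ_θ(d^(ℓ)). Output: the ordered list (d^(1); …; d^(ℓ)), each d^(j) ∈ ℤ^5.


Barcode: M ≅ I[1,1], I[1,5], I[3,4], I[3,5]. HN layers by μ_θ (3 steps, strictly decreasing):
  μ^(1)=17; μ^(2)=6; μ^(3)=-5

((0, 0, 0, 0, 2); (1, 0, 0, 0, 0); (1, 1, 3, 3, 0))


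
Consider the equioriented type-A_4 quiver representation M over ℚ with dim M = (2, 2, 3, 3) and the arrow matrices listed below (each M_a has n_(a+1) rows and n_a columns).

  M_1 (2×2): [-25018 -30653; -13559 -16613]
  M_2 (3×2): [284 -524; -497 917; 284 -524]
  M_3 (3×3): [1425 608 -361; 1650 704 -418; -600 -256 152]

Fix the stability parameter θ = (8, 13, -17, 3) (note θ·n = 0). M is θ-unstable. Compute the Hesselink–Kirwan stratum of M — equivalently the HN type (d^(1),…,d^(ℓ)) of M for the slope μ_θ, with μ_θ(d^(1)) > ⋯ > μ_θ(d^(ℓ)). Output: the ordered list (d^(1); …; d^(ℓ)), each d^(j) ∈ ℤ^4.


Via rank(M_{q-1}∘⋯∘M_p): M ≅ I[1,2], I[1,3], I[3,3], I[3,4], I[4,4]^2.
μ_θ-semistable layers: μ^(1)=13; μ^(2)=8; μ^(3)=3; μ^(4)=4/3; μ^(5)=-17

((0, 1, 0, 0); (1, 0, 0, 0); (0, 0, 0, 3); (1, 1, 1, 0); (0, 0, 2, 0))


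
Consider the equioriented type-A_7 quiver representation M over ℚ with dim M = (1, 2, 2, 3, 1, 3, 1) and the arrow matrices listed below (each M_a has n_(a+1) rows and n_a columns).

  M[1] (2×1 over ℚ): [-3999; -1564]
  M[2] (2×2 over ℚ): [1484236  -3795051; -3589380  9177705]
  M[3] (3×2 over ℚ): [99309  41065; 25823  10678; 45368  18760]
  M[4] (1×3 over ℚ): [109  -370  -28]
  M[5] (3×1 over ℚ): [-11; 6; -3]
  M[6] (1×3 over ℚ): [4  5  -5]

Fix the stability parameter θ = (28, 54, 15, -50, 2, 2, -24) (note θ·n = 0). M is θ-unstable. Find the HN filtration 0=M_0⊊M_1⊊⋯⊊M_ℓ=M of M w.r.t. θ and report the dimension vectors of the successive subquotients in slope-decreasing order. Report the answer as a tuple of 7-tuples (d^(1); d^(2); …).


Barcode: M ≅ I[1,2], I[2,7], I[3,4], I[4,4], I[6,6]^2. HN layers by μ_θ (6 steps, strictly decreasing):
  μ^(1)=54; μ^(2)=28; μ^(3)=2; μ^(4)=-1/6; μ^(5)=-35/2; μ^(6)=-50

((0, 1, 0, 0, 0, 0, 0); (1, 0, 0, 0, 0, 0, 0); (0, 0, 0, 0, 0, 2, 0); (0, 1, 1, 1, 1, 1, 1); (0, 0, 1, 1, 0, 0, 0); (0, 0, 0, 1, 0, 0, 0))


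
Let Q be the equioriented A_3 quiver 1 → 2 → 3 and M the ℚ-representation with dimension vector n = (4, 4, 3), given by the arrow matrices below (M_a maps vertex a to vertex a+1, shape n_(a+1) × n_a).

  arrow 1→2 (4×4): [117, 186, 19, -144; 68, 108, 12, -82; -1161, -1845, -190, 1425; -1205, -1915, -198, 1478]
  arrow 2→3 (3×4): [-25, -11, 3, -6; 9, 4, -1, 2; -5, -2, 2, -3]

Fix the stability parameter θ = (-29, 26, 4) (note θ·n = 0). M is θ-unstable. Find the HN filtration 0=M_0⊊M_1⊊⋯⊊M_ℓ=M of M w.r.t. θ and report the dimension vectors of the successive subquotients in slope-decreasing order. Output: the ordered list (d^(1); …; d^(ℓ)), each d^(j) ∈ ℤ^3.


Barcode: M ≅ I[1,1], I[1,3]^3, I[2,2]. HN layers by μ_θ (3 steps, strictly decreasing):
  μ^(1)=26; μ^(2)=15; μ^(3)=-29

((0, 1, 0); (0, 3, 3); (4, 0, 0))


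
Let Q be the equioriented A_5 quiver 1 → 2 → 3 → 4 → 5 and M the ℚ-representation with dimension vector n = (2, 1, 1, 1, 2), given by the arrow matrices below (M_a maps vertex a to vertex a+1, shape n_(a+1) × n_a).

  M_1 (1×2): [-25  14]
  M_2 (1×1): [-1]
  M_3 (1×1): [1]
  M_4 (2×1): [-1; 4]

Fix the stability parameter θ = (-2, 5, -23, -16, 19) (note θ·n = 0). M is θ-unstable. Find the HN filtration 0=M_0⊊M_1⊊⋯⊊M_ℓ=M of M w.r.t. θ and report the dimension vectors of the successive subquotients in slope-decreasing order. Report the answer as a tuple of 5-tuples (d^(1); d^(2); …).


Via rank(M_{q-1}∘⋯∘M_p): M ≅ I[1,1], I[1,5], I[5,5].
μ_θ-semistable layers: μ^(1)=19; μ^(2)=-2; μ^(3)=-9

((0, 0, 0, 0, 2); (1, 0, 0, 0, 0); (1, 1, 1, 1, 0))


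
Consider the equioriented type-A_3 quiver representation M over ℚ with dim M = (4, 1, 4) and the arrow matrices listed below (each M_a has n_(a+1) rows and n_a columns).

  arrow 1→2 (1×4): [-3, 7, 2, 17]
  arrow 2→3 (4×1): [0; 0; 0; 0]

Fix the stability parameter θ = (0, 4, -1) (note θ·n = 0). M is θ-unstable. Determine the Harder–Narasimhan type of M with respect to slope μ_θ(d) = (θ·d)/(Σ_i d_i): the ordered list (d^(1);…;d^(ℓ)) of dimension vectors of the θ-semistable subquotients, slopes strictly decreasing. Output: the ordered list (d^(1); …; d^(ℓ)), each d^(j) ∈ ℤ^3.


Barcode: M ≅ I[1,1]^3, I[1,2], I[3,3]^4. HN layers by μ_θ (3 steps, strictly decreasing):
  μ^(1)=4; μ^(2)=0; μ^(3)=-1

((0, 1, 0); (4, 0, 0); (0, 0, 4))


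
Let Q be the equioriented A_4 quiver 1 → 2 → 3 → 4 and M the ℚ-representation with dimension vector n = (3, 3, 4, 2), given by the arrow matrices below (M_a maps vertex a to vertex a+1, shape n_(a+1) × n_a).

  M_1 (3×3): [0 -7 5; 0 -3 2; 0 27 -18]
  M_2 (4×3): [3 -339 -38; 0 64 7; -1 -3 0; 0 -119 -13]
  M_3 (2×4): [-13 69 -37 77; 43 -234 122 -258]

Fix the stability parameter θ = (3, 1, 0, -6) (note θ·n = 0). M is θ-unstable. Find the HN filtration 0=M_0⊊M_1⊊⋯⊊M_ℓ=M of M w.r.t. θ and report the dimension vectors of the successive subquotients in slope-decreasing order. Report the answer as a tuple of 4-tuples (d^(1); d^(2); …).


Barcode: M ≅ I[1,1], I[1,4]^2, I[2,3], I[3,3]. HN layers by μ_θ (4 steps, strictly decreasing):
  μ^(1)=3; μ^(2)=1/2; μ^(3)=0; μ^(4)=-1/2

((1, 0, 0, 0); (0, 1, 1, 0); (0, 0, 1, 0); (2, 2, 2, 2))


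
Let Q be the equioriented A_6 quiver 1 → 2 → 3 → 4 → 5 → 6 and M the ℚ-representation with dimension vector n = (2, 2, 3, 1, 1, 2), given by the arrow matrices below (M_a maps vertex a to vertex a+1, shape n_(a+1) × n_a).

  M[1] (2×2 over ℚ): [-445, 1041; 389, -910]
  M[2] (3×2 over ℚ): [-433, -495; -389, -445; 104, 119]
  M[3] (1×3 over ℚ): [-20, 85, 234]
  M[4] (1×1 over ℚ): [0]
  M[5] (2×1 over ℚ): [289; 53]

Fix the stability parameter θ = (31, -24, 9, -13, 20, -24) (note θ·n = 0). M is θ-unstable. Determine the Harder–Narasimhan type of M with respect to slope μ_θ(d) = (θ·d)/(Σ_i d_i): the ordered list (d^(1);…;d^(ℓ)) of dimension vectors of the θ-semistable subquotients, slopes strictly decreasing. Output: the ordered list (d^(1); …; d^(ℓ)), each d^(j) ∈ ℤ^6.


Via rank(M_{q-1}∘⋯∘M_p): M ≅ I[1,3], I[1,4], I[3,3], I[5,6], I[6,6].
μ_θ-semistable layers: μ^(1)=9; μ^(2)=7/2; μ^(3)=3/4; μ^(4)=-2; μ^(5)=-24

((0, 0, 2, 0, 0, 0); (1, 1, 0, 0, 0, 0); (1, 1, 1, 1, 0, 0); (0, 0, 0, 0, 1, 1); (0, 0, 0, 0, 0, 1))


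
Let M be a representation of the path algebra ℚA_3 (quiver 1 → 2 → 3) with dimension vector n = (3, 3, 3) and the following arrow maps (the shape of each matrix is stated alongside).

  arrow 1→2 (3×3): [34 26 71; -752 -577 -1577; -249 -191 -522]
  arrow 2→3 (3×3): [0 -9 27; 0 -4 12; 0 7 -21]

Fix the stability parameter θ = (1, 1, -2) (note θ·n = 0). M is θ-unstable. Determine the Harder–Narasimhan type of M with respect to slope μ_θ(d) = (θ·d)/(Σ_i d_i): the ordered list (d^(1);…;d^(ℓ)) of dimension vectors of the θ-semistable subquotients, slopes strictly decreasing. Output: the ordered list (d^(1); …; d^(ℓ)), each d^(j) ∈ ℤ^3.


Interval decomposition of M: I[1,2]^2, I[1,3], I[3,3]^2.
HN type (ℓ=3): μ^(1)=1; μ^(2)=0; μ^(3)=-2

((2, 2, 0); (1, 1, 1); (0, 0, 2))


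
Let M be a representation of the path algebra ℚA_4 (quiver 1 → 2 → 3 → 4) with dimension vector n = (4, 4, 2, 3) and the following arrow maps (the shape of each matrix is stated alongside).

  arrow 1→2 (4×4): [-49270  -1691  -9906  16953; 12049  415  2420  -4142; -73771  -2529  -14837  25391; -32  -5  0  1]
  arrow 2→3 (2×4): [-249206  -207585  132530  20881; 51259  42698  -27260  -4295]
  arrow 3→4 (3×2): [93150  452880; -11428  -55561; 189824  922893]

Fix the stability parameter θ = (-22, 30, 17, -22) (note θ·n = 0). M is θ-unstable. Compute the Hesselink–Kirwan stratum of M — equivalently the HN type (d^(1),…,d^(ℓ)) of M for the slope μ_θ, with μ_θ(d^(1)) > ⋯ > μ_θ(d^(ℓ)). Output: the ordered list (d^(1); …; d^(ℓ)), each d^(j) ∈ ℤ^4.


Barcode: M ≅ I[1,2]^2, I[1,4]^2, I[4,4]. HN layers by μ_θ (3 steps, strictly decreasing):
  μ^(1)=30; μ^(2)=25/3; μ^(3)=-22

((0, 2, 0, 0); (0, 2, 2, 2); (4, 0, 0, 1))


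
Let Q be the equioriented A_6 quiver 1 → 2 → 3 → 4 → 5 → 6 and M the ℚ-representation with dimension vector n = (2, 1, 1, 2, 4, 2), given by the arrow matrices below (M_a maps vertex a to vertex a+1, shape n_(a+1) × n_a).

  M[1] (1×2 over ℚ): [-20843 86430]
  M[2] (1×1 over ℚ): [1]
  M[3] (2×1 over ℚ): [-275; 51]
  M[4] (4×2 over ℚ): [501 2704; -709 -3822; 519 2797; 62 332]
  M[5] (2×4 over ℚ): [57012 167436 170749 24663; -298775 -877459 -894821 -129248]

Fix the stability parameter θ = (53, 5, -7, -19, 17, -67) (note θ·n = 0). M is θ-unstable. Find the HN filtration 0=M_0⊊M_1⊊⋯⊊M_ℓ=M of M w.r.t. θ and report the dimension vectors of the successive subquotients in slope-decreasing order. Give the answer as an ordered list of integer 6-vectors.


Via rank(M_{q-1}∘⋯∘M_p): M ≅ I[1,1], I[1,5], I[4,6], I[5,5], I[5,6].
μ_θ-semistable layers: μ^(1)=53; μ^(2)=17; μ^(3)=8; μ^(4)=-23; μ^(5)=-25

((1, 0, 0, 0, 0, 0); (0, 0, 0, 0, 2, 0); (1, 1, 1, 1, 0, 0); (0, 0, 0, 1, 1, 1); (0, 0, 0, 0, 1, 1))
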